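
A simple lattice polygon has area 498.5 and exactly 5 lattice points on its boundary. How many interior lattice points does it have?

497

Pick's theorem A = I + B/2 − 1 rearranges to I = A − B/2 + 1 = 498.5 − 5/2 + 1 = 497.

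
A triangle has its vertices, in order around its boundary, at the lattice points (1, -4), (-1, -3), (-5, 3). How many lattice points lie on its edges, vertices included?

Along each edge there are gcd(|Δx|,|Δy|)+1 lattice points, so counting each shared vertex once the boundary has gcd(2,1) + gcd(4,6) + gcd(6,7) = 1+2+1 = 4.

4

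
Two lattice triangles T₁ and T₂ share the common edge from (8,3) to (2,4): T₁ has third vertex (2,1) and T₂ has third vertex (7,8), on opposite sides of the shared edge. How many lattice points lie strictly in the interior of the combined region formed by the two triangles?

21

The union is the simple quadrilateral with vertices (8,3), (2,1), (2,4), (7,8) in order.
The shoelace formula gives twice the area as |[8·1 − 2·3] + [2·4 − 2·1] + [2·8 − 7·4] + [7·3 − 8·8]| = 47, so the area is 47/2.
Along each edge there are gcd(|Δx|,|Δy|)+1 lattice points, so counting each shared vertex once the boundary has gcd(6,2) + gcd(0,3) + gcd(5,4) + gcd(1,5) = 2+3+1+1 = 7.
By Pick's theorem I = A − B/2 + 1 = 47/2 − 7/2 + 1 = 21.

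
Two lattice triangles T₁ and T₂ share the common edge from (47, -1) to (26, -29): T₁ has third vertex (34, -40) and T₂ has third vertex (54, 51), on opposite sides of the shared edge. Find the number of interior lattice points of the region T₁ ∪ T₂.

The union is the simple quadrilateral with vertices (47, -1), (34, -40), (26, -29), (54, 51) in order.
Using the shoelace formula, 2A = |[47·(-40) − 34·(-1)] + [34·(-29) − 26·(-40)] + [26·51 − 54·(-29)] + [54·(-1) − 47·51]| = 1351, so the area is 1351/2.
The number of boundary lattice points is Σ gcd(|Δx|,|Δy|) = gcd(13,39) + gcd(8,11) + gcd(28,80) + gcd(7,52) = 13+1+4+1 = 19.
By Pick's theorem I = A − B/2 + 1 = 1351/2 − 19/2 + 1 = 667.

667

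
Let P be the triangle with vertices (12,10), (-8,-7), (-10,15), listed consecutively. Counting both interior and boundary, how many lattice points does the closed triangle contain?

The shoelace formula gives twice the area as |[12·(-7) − (-8)·10] + [(-8)·15 − (-10)·(-7)] + [(-10)·10 − 12·15]| = 474, so the area is 237.
Summing gcd(|Δx|,|Δy|) over the edges gives the boundary count: gcd(20,17) + gcd(2,22) + gcd(22,5) = 1+2+1 = 4.
Pick's theorem gives I = A − B/2 + 1 = 237 − 4/2 + 1 = 236, so the closed region contains I + B = 236 + 4 = 240 lattice points.

240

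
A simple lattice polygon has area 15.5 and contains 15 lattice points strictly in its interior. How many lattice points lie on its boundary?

Pick's theorem gives A = I + B/2 − 1, so B = 2(A − I + 1) = 2(15.5 − 15 + 1) = 3.

3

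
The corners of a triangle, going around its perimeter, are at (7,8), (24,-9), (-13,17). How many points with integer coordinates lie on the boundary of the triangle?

19

Summing gcd(|Δx|,|Δy|) over the edges gives the boundary count: gcd(17,17) + gcd(37,26) + gcd(20,9) = 17+1+1 = 19.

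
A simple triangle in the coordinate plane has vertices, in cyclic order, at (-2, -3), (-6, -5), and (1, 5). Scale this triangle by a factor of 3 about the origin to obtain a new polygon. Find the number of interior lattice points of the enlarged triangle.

112

Using the shoelace formula, 2A = |((-2)·(-5) − (-6)·(-3)) + ((-6)·5 − 1·(-5)) + (1·(-3) − (-2)·5)| = 26, so the area is 13.
Summing gcd(|Δx|,|Δy|) over the edges gives the boundary count: gcd(4,2) + gcd(7,10) + gcd(3,8) = 2+1+1 = 4.
Scaling by 3 multiplies the area by 3² = 9 (so the new area is 117) and multiplies the boundary lattice-point count by 3, giving 12.
By Pick's theorem, the interior count of the dilated polygon is 117 − 12/2 + 1 = 112.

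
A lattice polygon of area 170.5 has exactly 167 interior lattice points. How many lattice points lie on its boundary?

9

Pick's theorem gives A = I + B/2 − 1, so B = 2(A − I + 1) = 2(170.5 − 167 + 1) = 9.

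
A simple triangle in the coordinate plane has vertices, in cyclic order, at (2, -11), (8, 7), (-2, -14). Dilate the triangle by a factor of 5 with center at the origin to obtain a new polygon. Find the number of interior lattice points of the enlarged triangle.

The shoelace formula gives twice the area as |[2·7 − 8·(-11)] + [8·(-14) − (-2)·7] + [(-2)·(-11) − 2·(-14)]| = 54, so the area is 27.
Summing gcd(|Δx|,|Δy|) over the edges gives the boundary count: gcd(6,18) + gcd(10,21) + gcd(4,3) = 6+1+1 = 8.
Scaling by 5 multiplies the area by 5² = 25 (so the new area is 675) and multiplies the boundary lattice-point count by 5, giving 40.
By Pick's theorem, the interior count of the dilated polygon is 675 − 40/2 + 1 = 656.

656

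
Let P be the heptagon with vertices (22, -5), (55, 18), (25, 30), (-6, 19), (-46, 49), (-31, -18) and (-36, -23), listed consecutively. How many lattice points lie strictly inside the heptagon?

By the shoelace formula, twice the signed area is |[22·18 − 55·(-5)] + [55·30 − 25·18] + [25·19 − (-6)·30] + [(-6)·49 − (-46)·19] + [(-46)·(-18) − (-31)·49] + [(-31)·(-23) − (-36)·(-18)] + [(-36)·(-5) − 22·(-23)]| = 6204, so the area is 3102.
Summing gcd(|Δx|,|Δy|) over the edges gives the boundary count: gcd(33,23) + gcd(30,12) + gcd(31,11) + gcd(40,30) + gcd(15,67) + gcd(5,5) + gcd(58,18) = 1+6+1+10+1+5+2 = 26.
Pick's theorem gives I = A − B/2 + 1 = 3102 − 26/2 + 1 = 3090.

3090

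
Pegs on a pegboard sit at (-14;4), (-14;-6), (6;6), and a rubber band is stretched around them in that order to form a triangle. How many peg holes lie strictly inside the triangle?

93

The shoelace formula gives twice the area as |((-14)·(-6) − (-14)·4) + ((-14)·6 − 6·(-6)) + (6·4 − (-14)·6)| = 200, so the area is 100.
The number of boundary lattice points is Σ gcd(|Δx|,|Δy|) = gcd(0,10) + gcd(20,12) + gcd(20,2) = 10+4+2 = 16.
By Pick's theorem A = I + B/2 − 1, so I = 100 − 16/2 + 1 = 93.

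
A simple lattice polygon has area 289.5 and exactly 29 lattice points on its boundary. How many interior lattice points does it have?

From Pick's theorem, I = A − B/2 + 1 = 289.5 − 29/2 + 1 = 276.

276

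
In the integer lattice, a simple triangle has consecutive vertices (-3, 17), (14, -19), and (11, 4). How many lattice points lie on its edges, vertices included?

Summing gcd(|Δx|,|Δy|) over the edges gives the boundary count: gcd(17,36) + gcd(3,23) + gcd(14,13) = 1+1+1 = 3.

3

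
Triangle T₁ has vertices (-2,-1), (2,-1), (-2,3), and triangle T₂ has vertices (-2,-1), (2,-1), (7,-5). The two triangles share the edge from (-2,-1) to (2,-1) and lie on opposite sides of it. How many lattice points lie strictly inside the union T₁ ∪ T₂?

The union is the simple quadrilateral with vertices (-2,-1), (-2,3), (2,-1), (7,-5) in order.
The shoelace formula gives twice the area as |[(-2)·3 − (-2)·(-1)] + [(-2)·(-1) − 2·3] + [2·(-5) − 7·(-1)] + [7·(-1) − (-2)·(-5)]| = 32, so the area is 16.
Along each edge there are gcd(|Δx|,|Δy|)+1 lattice points, so counting each shared vertex once the boundary has gcd(0,4) + gcd(4,4) + gcd(5,4) + gcd(9,4) = 4+4+1+1 = 10.
By Pick's theorem I = A − B/2 + 1 = 16 − 10/2 + 1 = 12.

12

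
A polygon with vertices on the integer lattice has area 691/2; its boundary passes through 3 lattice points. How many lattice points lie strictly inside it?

From Pick's theorem, I = A − B/2 + 1 = 691/2 − 3/2 + 1 = 345.

345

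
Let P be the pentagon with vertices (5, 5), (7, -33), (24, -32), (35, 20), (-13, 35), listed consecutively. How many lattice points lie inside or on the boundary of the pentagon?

Using the shoelace formula, 2A = |[5·(-33) − 7·5] + [7·(-32) − 24·(-33)] + [24·20 − 35·(-32)] + [35·35 − (-13)·20] + [(-13)·5 − 5·35]| = 3213, so the area is 1606.5.
The number of boundary lattice points is Σ gcd(|Δx|,|Δy|) = gcd(2,38) + gcd(17,1) + gcd(11,52) + gcd(48,15) + gcd(18,30) = 2+1+1+3+6 = 13.
Pick's theorem gives I = A − B/2 + 1 = 1606.5 − 13/2 + 1 = 1601, so the closed region contains I + B = 1601 + 13 = 1614 lattice points.

1614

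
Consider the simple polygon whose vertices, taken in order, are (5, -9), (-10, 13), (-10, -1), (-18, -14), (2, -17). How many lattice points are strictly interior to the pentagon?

By the shoelace formula, twice the signed area is |[5·13 − (-10)·(-9)] + [(-10)·(-1) − (-10)·13] + [(-10)·(-14) − (-18)·(-1)] + [(-18)·(-17) − 2·(-14)] + [2·(-9) − 5·(-17)]| = 638, so the area is 319.
Along each edge there are gcd(|Δx|,|Δy|)+1 lattice points, so counting each shared vertex once the boundary has gcd(15,22) + gcd(0,14) + gcd(8,13) + gcd(20,3) + gcd(3,8) = 1+14+1+1+1 = 18.
Pick's theorem gives I = A − B/2 + 1 = 319 − 18/2 + 1 = 311.

311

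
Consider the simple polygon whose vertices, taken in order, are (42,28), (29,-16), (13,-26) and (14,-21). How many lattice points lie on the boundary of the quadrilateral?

Summing gcd(|Δx|,|Δy|) over the edges gives the boundary count: gcd(13,44) + gcd(16,10) + gcd(1,5) + gcd(28,49) = 1+2+1+7 = 11.

11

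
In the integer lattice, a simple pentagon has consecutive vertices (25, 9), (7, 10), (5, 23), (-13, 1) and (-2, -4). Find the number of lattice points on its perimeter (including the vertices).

Along each edge there are gcd(|Δx|,|Δy|)+1 lattice points, so counting each shared vertex once the boundary has gcd(18,1) + gcd(2,13) + gcd(18,22) + gcd(11,5) + gcd(27,13) = 1+1+2+1+1 = 6.

6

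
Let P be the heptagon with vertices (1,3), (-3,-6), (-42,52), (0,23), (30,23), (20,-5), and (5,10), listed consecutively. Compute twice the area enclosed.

2441

The shoelace formula gives twice the area as |[1·(-6) − (-3)·3] + [(-3)·52 − (-42)·(-6)] + [(-42)·23 − 0·52] + [0·23 − 30·23] + [30·(-5) − 20·23] + [20·10 − 5·(-5)] + [5·3 − 1·10]| = 2441, so the area is 2441/2.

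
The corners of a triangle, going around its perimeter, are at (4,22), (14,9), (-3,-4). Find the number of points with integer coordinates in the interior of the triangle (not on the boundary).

The shoelace formula gives twice the area as |[4·9 − 14·22] + [14·(-4) − (-3)·9] + [(-3)·22 − 4·(-4)]| = 351, so the area is 351/2.
Along each edge there are gcd(|Δx|,|Δy|)+1 lattice points, so counting each shared vertex once the boundary has gcd(10,13) + gcd(17,13) + gcd(7,26) = 1+1+1 = 3.
Pick's theorem gives I = A − B/2 + 1 = 351/2 − 3/2 + 1 = 175.

175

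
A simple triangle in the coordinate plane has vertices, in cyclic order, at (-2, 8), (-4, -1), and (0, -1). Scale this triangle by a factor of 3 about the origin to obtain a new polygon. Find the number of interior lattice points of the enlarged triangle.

Using the shoelace formula, 2A = |((-2)·(-1) − (-4)·8) + ((-4)·(-1) − 0·(-1)) + (0·8 − (-2)·(-1))| = 36, so the area is 18.
The number of boundary lattice points is Σ gcd(|Δx|,|Δy|) = gcd(2,9) + gcd(4,0) + gcd(2,9) = 1+4+1 = 6.
Scaling by 3 multiplies the area by 3² = 9 (so the new area is 162) and multiplies the boundary lattice-point count by 3, giving 18.
By Pick's theorem, the interior count of the dilated polygon is 162 − 18/2 + 1 = 154.

154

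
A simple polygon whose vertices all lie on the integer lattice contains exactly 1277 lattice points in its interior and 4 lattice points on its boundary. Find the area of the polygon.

1278

Pick's theorem states A = I + B/2 − 1, so A = 1277 + 4/2 − 1 = 1278.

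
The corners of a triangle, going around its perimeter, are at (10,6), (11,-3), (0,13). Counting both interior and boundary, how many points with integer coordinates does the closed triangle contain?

Using the shoelace formula, 2A = |[10·(-3) − 11·6] + [11·13 − 0·(-3)] + [0·6 − 10·13]| = 83, so the area is 83/2.
Along each edge there are gcd(|Δx|,|Δy|)+1 lattice points, so counting each shared vertex once the boundary has gcd(1,9) + gcd(11,16) + gcd(10,7) = 1+1+1 = 3.
Pick's theorem gives I = A − B/2 + 1 = 83/2 − 3/2 + 1 = 41, so the closed region contains I + B = 41 + 3 = 44 lattice points.

44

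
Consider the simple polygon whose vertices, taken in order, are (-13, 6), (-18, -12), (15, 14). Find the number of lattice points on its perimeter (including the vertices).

Summing gcd(|Δx|,|Δy|) over the edges gives the boundary count: gcd(5,18) + gcd(33,26) + gcd(28,8) = 1+1+4 = 6.

6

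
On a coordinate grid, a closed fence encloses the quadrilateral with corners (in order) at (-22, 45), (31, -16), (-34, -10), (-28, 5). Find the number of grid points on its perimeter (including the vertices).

7

The number of boundary lattice points is Σ gcd(|Δx|,|Δy|) = gcd(53,61) + gcd(65,6) + gcd(6,15) + gcd(6,40) = 1+1+3+2 = 7.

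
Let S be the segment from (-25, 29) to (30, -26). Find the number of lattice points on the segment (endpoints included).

56

The number of lattice points on a segment between lattice points is gcd(|Δx|,|Δy|) + 1 = gcd(55,55) + 1 = 55 + 1 = 56.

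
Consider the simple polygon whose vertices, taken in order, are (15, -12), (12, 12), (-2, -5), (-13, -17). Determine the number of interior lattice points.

The shoelace formula gives twice the area as |[15·12 − 12·(-12)] + [12·(-5) − (-2)·12] + [(-2)·(-17) − (-13)·(-5)] + [(-13)·(-12) − 15·(-17)]| = 668, so the area is 334.
The number of boundary lattice points is Σ gcd(|Δx|,|Δy|) = gcd(3,24) + gcd(14,17) + gcd(11,12) + gcd(28,5) = 3+1+1+1 = 6.
By Pick's theorem A = I + B/2 − 1, so I = 334 − 6/2 + 1 = 332.

332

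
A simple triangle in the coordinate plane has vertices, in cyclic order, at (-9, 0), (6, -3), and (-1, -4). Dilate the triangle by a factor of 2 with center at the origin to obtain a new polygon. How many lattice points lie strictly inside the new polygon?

The shoelace formula gives twice the area as |[(-9)·(-3) − 6·0] + [6·(-4) − (-1)·(-3)] + [(-1)·0 − (-9)·(-4)]| = 36, so the area is 18.
The number of boundary lattice points is Σ gcd(|Δx|,|Δy|) = gcd(15,3) + gcd(7,1) + gcd(8,4) = 3+1+4 = 8.
Scaling by 2 multiplies the area by 2² = 4 (so the new area is 72) and multiplies the boundary lattice-point count by 2, giving 16.
By Pick's theorem, the interior count of the dilated polygon is 72 − 16/2 + 1 = 65.

65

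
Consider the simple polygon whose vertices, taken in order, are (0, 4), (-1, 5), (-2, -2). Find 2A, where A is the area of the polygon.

Using the shoelace formula, 2A = |[0·5 − (-1)·4] + [(-1)·(-2) − (-2)·5] + [(-2)·4 − 0·(-2)]| = 8, so the area is 4.

8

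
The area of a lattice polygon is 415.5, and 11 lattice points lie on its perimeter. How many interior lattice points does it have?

411

Pick's theorem A = I + B/2 − 1 rearranges to I = A − B/2 + 1 = 415.5 − 11/2 + 1 = 411.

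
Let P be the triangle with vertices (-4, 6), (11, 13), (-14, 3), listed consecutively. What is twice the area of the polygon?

25

By the shoelace formula, twice the signed area is |[(-4)·13 − 11·6] + [11·3 − (-14)·13] + [(-14)·6 − (-4)·3]| = 25, so the area is 12.5.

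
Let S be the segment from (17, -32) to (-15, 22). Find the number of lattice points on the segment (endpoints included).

3

The number of lattice points on a segment between lattice points is gcd(|Δx|,|Δy|) + 1 = gcd(32,54) + 1 = 2 + 1 = 3.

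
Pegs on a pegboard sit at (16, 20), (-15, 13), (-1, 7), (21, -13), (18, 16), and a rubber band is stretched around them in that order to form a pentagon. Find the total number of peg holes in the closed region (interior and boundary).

The shoelace formula gives twice the area as |(16·13 − (-15)·20) + ((-15)·7 − (-1)·13) + ((-1)·(-13) − 21·7) + (21·16 − 18·(-13)) + (18·20 − 16·16)| = 956, so the area is 478.
The number of boundary lattice points is Σ gcd(|Δx|,|Δy|) = gcd(31,7) + gcd(14,6) + gcd(22,20) + gcd(3,29) + gcd(2,4) = 1+2+2+1+2 = 8.
Pick's theorem gives I = A − B/2 + 1 = 478 − 8/2 + 1 = 475, so the closed region contains I + B = 475 + 8 = 483 lattice points.

483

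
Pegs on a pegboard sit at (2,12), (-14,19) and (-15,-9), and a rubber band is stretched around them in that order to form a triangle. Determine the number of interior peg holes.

By the shoelace formula, twice the signed area is |[2·19 − (-14)·12] + [(-14)·(-9) − (-15)·19] + [(-15)·12 − 2·(-9)]| = 455, so the area is 227.5.
The number of boundary lattice points is Σ gcd(|Δx|,|Δy|) = gcd(16,7) + gcd(1,28) + gcd(17,21) = 1+1+1 = 3.
By Pick's theorem A = I + B/2 − 1, so I = 227.5 − 3/2 + 1 = 227.

227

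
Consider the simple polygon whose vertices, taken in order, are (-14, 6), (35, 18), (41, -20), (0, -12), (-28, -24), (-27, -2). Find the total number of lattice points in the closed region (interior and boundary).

Using the shoelace formula, 2A = |((-14)·18 − 35·6) + (35·(-20) − 41·18) + (41·(-12) − 0·(-20)) + (0·(-24) − (-28)·(-12)) + ((-28)·(-2) − (-27)·(-24)) + ((-27)·6 − (-14)·(-2))| = 3510, so the area is 1755.
The number of boundary lattice points is Σ gcd(|Δx|,|Δy|) = gcd(49,12) + gcd(6,38) + gcd(41,8) + gcd(28,12) + gcd(1,22) + gcd(13,8) = 1+2+1+4+1+1 = 10.
Pick's theorem gives I = A − B/2 + 1 = 1755 − 10/2 + 1 = 1751, so the closed region contains I + B = 1751 + 10 = 1761 lattice points.

1761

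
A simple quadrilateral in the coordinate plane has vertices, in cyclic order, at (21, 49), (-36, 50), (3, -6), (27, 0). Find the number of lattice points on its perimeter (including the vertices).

Summing gcd(|Δx|,|Δy|) over the edges gives the boundary count: gcd(57,1) + gcd(39,56) + gcd(24,6) + gcd(6,49) = 1+1+6+1 = 9.

9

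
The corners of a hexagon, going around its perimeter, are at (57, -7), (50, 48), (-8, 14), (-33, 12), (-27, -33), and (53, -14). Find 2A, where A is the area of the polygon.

8503

By the shoelace formula, twice the signed area is |(57·48 − 50·(-7)) + (50·14 − (-8)·48) + ((-8)·12 − (-33)·14) + ((-33)·(-33) − (-27)·12) + ((-27)·(-14) − 53·(-33)) + (53·(-7) − 57·(-14))| = 8503, so the area is 8503/2.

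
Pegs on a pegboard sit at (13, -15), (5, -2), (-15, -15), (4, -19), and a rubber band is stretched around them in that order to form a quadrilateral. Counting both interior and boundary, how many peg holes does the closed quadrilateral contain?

The shoelace formula gives twice the area as |(13·(-2) − 5·(-15)) + (5·(-15) − (-15)·(-2)) + ((-15)·(-19) − 4·(-15)) + (4·(-15) − 13·(-19))| = 476, so the area is 238.
The number of boundary lattice points is Σ gcd(|Δx|,|Δy|) = gcd(8,13) + gcd(20,13) + gcd(19,4) + gcd(9,4) = 1+1+1+1 = 4.
Pick's theorem gives I = A − B/2 + 1 = 238 − 4/2 + 1 = 237, so the closed region contains I + B = 237 + 4 = 241 lattice points.

241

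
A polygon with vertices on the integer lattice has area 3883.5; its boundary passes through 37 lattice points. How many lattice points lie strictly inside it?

From Pick's theorem, I = A − B/2 + 1 = 3883.5 − 37/2 + 1 = 3866.

3866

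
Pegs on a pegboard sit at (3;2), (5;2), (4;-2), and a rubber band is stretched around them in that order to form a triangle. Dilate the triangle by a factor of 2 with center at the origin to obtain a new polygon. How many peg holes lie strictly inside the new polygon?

13

The shoelace formula gives twice the area as |[3·2 − 5·2] + [5·(-2) − 4·2] + [4·2 − 3·(-2)]| = 8, so the area is 4.
The number of boundary lattice points is Σ gcd(|Δx|,|Δy|) = gcd(2,0) + gcd(1,4) + gcd(1,4) = 2+1+1 = 4.
Scaling by 2 multiplies the area by 2² = 4 (so the new area is 16) and multiplies the boundary lattice-point count by 2, giving 8.
By Pick's theorem, the interior count of the dilated polygon is 16 − 8/2 + 1 = 13.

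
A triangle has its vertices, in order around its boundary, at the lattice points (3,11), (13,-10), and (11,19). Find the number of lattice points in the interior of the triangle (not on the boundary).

By the shoelace formula, twice the signed area is |[3·(-10) − 13·11] + [13·19 − 11·(-10)] + [11·11 − 3·19]| = 248, so the area is 124.
Summing gcd(|Δx|,|Δy|) over the edges gives the boundary count: gcd(10,21) + gcd(2,29) + gcd(8,8) = 1+1+8 = 10.
By Pick's theorem A = I + B/2 − 1, so I = 124 − 10/2 + 1 = 120.

120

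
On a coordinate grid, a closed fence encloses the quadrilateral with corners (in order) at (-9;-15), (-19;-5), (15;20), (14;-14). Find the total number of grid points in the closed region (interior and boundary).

Using the shoelace formula, 2A = |((-9)·(-5) − (-19)·(-15)) + ((-19)·20 − 15·(-5)) + (15·(-14) − 14·20) + (14·(-15) − (-9)·(-14))| = 1371, so the area is 1371/2.
The number of boundary lattice points is Σ gcd(|Δx|,|Δy|) = gcd(10,10) + gcd(34,25) + gcd(1,34) + gcd(23,1) = 10+1+1+1 = 13.
Pick's theorem gives I = A − B/2 + 1 = 1371/2 − 13/2 + 1 = 680, so the closed region contains I + B = 680 + 13 = 693 lattice points.

693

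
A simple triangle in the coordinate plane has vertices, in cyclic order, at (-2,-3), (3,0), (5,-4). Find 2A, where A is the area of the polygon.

26

Using the shoelace formula, 2A = |[(-2)·0 − 3·(-3)] + [3·(-4) − 5·0] + [5·(-3) − (-2)·(-4)]| = 26, so the area is 13.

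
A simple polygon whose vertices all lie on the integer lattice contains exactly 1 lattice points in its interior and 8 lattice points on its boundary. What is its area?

Pick's theorem states A = I + B/2 − 1, so A = 1 + 8/2 − 1 = 4.

4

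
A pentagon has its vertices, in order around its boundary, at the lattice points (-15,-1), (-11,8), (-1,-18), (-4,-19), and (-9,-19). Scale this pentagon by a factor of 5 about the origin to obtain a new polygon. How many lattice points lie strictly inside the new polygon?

4326

The shoelace formula gives twice the area as |[(-15)·8 − (-11)·(-1)] + [(-11)·(-18) − (-1)·8] + [(-1)·(-19) − (-4)·(-18)] + [(-4)·(-19) − (-9)·(-19)] + [(-9)·(-1) − (-15)·(-19)]| = 349, so the area is 349/2.
Along each edge there are gcd(|Δx|,|Δy|)+1 lattice points, so counting each shared vertex once the boundary has gcd(4,9) + gcd(10,26) + gcd(3,1) + gcd(5,0) + gcd(6,18) = 1+2+1+5+6 = 15.
Scaling by 5 multiplies the area by 5² = 25 (so the new area is 8725/2) and multiplies the boundary lattice-point count by 5, giving 75.
By Pick's theorem, the interior count of the dilated polygon is 8725/2 − 75/2 + 1 = 4326.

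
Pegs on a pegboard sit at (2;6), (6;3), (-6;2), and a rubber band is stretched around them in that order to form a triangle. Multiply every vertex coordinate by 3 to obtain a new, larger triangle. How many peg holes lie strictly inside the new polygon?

172

By the shoelace formula, twice the signed area is |(2·3 − 6·6) + (6·2 − (-6)·3) + ((-6)·6 − 2·2)| = 40, so the area is 20.
Along each edge there are gcd(|Δx|,|Δy|)+1 lattice points, so counting each shared vertex once the boundary has gcd(4,3) + gcd(12,1) + gcd(8,4) = 1+1+4 = 6.
Scaling by 3 multiplies the area by 3² = 9 (so the new area is 180) and multiplies the boundary lattice-point count by 3, giving 18.
By Pick's theorem, the interior count of the dilated polygon is 180 − 18/2 + 1 = 172.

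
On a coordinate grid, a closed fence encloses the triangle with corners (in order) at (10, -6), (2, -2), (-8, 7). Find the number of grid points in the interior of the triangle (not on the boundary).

14

By the shoelace formula, twice the signed area is |(10·(-2) − 2·(-6)) + (2·7 − (-8)·(-2)) + ((-8)·(-6) − 10·7)| = 32, so the area is 16.
Summing gcd(|Δx|,|Δy|) over the edges gives the boundary count: gcd(8,4) + gcd(10,9) + gcd(18,13) = 4+1+1 = 6.
By Pick's theorem A = I + B/2 − 1, so I = 16 − 6/2 + 1 = 14.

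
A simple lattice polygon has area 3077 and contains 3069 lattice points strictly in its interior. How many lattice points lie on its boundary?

Pick's theorem gives A = I + B/2 − 1, so B = 2(A − I + 1) = 2(3077 − 3069 + 1) = 18.

18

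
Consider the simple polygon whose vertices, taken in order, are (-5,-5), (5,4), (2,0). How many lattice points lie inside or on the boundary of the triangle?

9

The shoelace formula gives twice the area as |[(-5)·4 − 5·(-5)] + [5·0 − 2·4] + [2·(-5) − (-5)·0]| = 13, so the area is 13/2.
The number of boundary lattice points is Σ gcd(|Δx|,|Δy|) = gcd(10,9) + gcd(3,4) + gcd(7,5) = 1+1+1 = 3.
Pick's theorem gives I = A − B/2 + 1 = 13/2 − 3/2 + 1 = 6, so the closed region contains I + B = 6 + 3 = 9 lattice points.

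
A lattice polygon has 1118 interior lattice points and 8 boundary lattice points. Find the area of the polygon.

1121

By Pick's theorem, A = I + B/2 − 1 = 1118 + 8/2 − 1 = 1121.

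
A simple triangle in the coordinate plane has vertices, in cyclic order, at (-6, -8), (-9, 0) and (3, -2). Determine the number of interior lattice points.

By the shoelace formula, twice the signed area is |[(-6)·0 − (-9)·(-8)] + [(-9)·(-2) − 3·0] + [3·(-8) − (-6)·(-2)]| = 90, so the area is 45.
Summing gcd(|Δx|,|Δy|) over the edges gives the boundary count: gcd(3,8) + gcd(12,2) + gcd(9,6) = 1+2+3 = 6.
Pick's theorem gives I = A − B/2 + 1 = 45 − 6/2 + 1 = 43.

43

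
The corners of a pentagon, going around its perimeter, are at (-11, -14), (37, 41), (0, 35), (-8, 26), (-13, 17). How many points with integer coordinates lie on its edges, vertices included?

Along each edge there are gcd(|Δx|,|Δy|)+1 lattice points, so counting each shared vertex once the boundary has gcd(48,55) + gcd(37,6) + gcd(8,9) + gcd(5,9) + gcd(2,31) = 1+1+1+1+1 = 5.

5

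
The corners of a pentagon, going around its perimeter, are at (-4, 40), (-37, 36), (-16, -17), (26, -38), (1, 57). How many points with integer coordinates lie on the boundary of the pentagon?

The number of boundary lattice points is Σ gcd(|Δx|,|Δy|) = gcd(33,4) + gcd(21,53) + gcd(42,21) + gcd(25,95) + gcd(5,17) = 1+1+21+5+1 = 29.

29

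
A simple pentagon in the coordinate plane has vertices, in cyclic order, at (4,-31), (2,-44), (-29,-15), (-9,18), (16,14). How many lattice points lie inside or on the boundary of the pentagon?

The shoelace formula gives twice the area as |[4·(-44) − 2·(-31)] + [2·(-15) − (-29)·(-44)] + [(-29)·18 − (-9)·(-15)] + [(-9)·14 − 16·18] + [16·(-31) − 4·14]| = 3043, so the area is 1521.5.
Along each edge there are gcd(|Δx|,|Δy|)+1 lattice points, so counting each shared vertex once the boundary has gcd(2,13) + gcd(31,29) + gcd(20,33) + gcd(25,4) + gcd(12,45) = 1+1+1+1+3 = 7.
Pick's theorem gives I = A − B/2 + 1 = 1521.5 − 7/2 + 1 = 1519, so the closed region contains I + B = 1519 + 7 = 1526 lattice points.

1526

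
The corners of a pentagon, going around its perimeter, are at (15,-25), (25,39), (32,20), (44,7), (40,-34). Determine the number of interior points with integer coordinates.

1228

By the shoelace formula, twice the signed area is |(15·39 − 25·(-25)) + (25·20 − 32·39) + (32·7 − 44·20) + (44·(-34) − 40·7) + (40·(-25) − 15·(-34))| = 2460, so the area is 1230.
The number of boundary lattice points is Σ gcd(|Δx|,|Δy|) = gcd(10,64) + gcd(7,19) + gcd(12,13) + gcd(4,41) + gcd(25,9) = 2+1+1+1+1 = 6.
Pick's theorem gives I = A − B/2 + 1 = 1230 − 6/2 + 1 = 1228.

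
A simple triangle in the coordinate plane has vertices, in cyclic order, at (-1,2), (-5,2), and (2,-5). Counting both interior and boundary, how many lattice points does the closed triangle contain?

Using the shoelace formula, 2A = |[(-1)·2 − (-5)·2] + [(-5)·(-5) − 2·2] + [2·2 − (-1)·(-5)]| = 28, so the area is 14.
Along each edge there are gcd(|Δx|,|Δy|)+1 lattice points, so counting each shared vertex once the boundary has gcd(4,0) + gcd(7,7) + gcd(3,7) = 4+7+1 = 12.
Pick's theorem gives I = A − B/2 + 1 = 14 − 12/2 + 1 = 9, so the closed region contains I + B = 9 + 12 = 21 lattice points.

21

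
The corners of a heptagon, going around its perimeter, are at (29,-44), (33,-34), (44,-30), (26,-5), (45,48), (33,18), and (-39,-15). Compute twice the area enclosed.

The shoelace formula gives twice the area as |(29·(-34) − 33·(-44)) + (33·(-30) − 44·(-34)) + (44·(-5) − 26·(-30)) + (26·48 − 45·(-5)) + (45·18 − 33·48) + (33·(-15) − (-39)·18) + ((-39)·(-44) − 29·(-15))| = 4589, so the area is 4589/2.

4589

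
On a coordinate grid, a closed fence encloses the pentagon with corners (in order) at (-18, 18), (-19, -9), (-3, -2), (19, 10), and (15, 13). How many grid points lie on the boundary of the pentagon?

The number of boundary lattice points is Σ gcd(|Δx|,|Δy|) = gcd(1,27) + gcd(16,7) + gcd(22,12) + gcd(4,3) + gcd(33,5) = 1+1+2+1+1 = 6.

6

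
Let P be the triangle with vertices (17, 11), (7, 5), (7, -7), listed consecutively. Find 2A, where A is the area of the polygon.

By the shoelace formula, twice the signed area is |(17·5 − 7·11) + (7·(-7) − 7·5) + (7·11 − 17·(-7))| = 120, so the area is 60.

120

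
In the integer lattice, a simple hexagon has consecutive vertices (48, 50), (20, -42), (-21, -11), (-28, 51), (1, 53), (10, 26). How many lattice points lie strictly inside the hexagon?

4134

By the shoelace formula, twice the signed area is |[48·(-42) − 20·50] + [20·(-11) − (-21)·(-42)] + [(-21)·51 − (-28)·(-11)] + [(-28)·53 − 1·51] + [1·26 − 10·53] + [10·50 − 48·26]| = 8284, so the area is 4142.
Summing gcd(|Δx|,|Δy|) over the edges gives the boundary count: gcd(28,92) + gcd(41,31) + gcd(7,62) + gcd(29,2) + gcd(9,27) + gcd(38,24) = 4+1+1+1+9+2 = 18.
Pick's theorem gives I = A − B/2 + 1 = 4142 − 18/2 + 1 = 4134.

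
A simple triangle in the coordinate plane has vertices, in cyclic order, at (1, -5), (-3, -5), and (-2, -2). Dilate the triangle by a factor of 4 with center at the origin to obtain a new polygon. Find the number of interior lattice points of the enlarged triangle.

81

The shoelace formula gives twice the area as |(1·(-5) − (-3)·(-5)) + ((-3)·(-2) − (-2)·(-5)) + ((-2)·(-5) − 1·(-2))| = 12, so the area is 6.
Along each edge there are gcd(|Δx|,|Δy|)+1 lattice points, so counting each shared vertex once the boundary has gcd(4,0) + gcd(1,3) + gcd(3,3) = 4+1+3 = 8.
Scaling by 4 multiplies the area by 4² = 16 (so the new area is 96) and multiplies the boundary lattice-point count by 4, giving 32.
By Pick's theorem, the interior count of the dilated polygon is 96 − 32/2 + 1 = 81.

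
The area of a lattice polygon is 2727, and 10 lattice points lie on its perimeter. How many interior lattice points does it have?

Pick's theorem A = I + B/2 − 1 rearranges to I = A − B/2 + 1 = 2727 − 10/2 + 1 = 2723.

2723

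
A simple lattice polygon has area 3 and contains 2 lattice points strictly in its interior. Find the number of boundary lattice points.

Pick's theorem gives A = I + B/2 − 1, so B = 2(A − I + 1) = 2(3 − 2 + 1) = 4.

4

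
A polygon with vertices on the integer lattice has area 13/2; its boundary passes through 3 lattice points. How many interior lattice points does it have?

Pick's theorem A = I + B/2 − 1 rearranges to I = A − B/2 + 1 = 13/2 − 3/2 + 1 = 6.

6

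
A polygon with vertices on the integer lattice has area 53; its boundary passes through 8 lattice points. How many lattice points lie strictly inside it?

50

From Pick's theorem, I = A − B/2 + 1 = 53 − 8/2 + 1 = 50.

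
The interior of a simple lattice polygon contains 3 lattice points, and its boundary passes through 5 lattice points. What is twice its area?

By Pick's theorem, A = I + B/2 − 1 = 3 + 5/2 − 1 = 9/2.
Hence 2A = 9.

9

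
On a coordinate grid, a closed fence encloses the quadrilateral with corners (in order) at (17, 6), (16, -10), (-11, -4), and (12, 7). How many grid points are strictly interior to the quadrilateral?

256

The shoelace formula gives twice the area as |(17·(-10) − 16·6) + (16·(-4) − (-11)·(-10)) + ((-11)·7 − 12·(-4)) + (12·6 − 17·7)| = 516, so the area is 258.
Along each edge there are gcd(|Δx|,|Δy|)+1 lattice points, so counting each shared vertex once the boundary has gcd(1,16) + gcd(27,6) + gcd(23,11) + gcd(5,1) = 1+3+1+1 = 6.
Pick's theorem gives I = A − B/2 + 1 = 258 − 6/2 + 1 = 256.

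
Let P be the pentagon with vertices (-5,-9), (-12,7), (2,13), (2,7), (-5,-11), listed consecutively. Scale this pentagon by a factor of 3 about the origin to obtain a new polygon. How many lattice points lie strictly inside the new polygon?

1432

The shoelace formula gives twice the area as |((-5)·7 − (-12)·(-9)) + ((-12)·13 − 2·7) + (2·7 − 2·13) + (2·(-11) − (-5)·7) + ((-5)·(-9) − (-5)·(-11))| = 322, so the area is 161.
Summing gcd(|Δx|,|Δy|) over the edges gives the boundary count: gcd(7,16) + gcd(14,6) + gcd(0,6) + gcd(7,18) + gcd(0,2) = 1+2+6+1+2 = 12.
Scaling by 3 multiplies the area by 3² = 9 (so the new area is 1449) and multiplies the boundary lattice-point count by 3, giving 36.
By Pick's theorem, the interior count of the dilated polygon is 1449 − 36/2 + 1 = 1432.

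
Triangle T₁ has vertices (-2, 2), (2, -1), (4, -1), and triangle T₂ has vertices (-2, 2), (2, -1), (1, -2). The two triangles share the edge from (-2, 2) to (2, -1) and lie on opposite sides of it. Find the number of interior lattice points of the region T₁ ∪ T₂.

4

The union is the simple quadrilateral with vertices (-2, 2), (4, -1), (2, -1), (1, -2) in order.
The shoelace formula gives twice the area as |((-2)·(-1) − 4·2) + (4·(-1) − 2·(-1)) + (2·(-2) − 1·(-1)) + (1·2 − (-2)·(-2))| = 13, so the area is 13/2.
The number of boundary lattice points is Σ gcd(|Δx|,|Δy|) = gcd(6,3) + gcd(2,0) + gcd(1,1) + gcd(3,4) = 3+2+1+1 = 7.
By Pick's theorem I = A − B/2 + 1 = 13/2 − 7/2 + 1 = 4.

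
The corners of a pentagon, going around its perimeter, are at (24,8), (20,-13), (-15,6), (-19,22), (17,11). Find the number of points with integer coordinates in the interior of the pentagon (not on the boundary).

734

By the shoelace formula, twice the signed area is |(24·(-13) − 20·8) + (20·6 − (-15)·(-13)) + ((-15)·22 − (-19)·6) + ((-19)·11 − 17·22) + (17·8 − 24·11)| = 1474, so the area is 737.
Along each edge there are gcd(|Δx|,|Δy|)+1 lattice points, so counting each shared vertex once the boundary has gcd(4,21) + gcd(35,19) + gcd(4,16) + gcd(36,11) + gcd(7,3) = 1+1+4+1+1 = 8.
Pick's theorem gives I = A − B/2 + 1 = 737 − 8/2 + 1 = 734.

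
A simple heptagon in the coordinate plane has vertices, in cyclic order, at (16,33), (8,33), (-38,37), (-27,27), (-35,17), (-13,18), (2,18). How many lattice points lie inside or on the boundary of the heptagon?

702

The shoelace formula gives twice the area as |(16·33 − 8·33) + (8·37 − (-38)·33) + ((-38)·27 − (-27)·37) + ((-27)·17 − (-35)·27) + ((-35)·18 − (-13)·17) + ((-13)·18 − 2·18) + (2·33 − 16·18)| = 1372, so the area is 686.
Along each edge there are gcd(|Δx|,|Δy|)+1 lattice points, so counting each shared vertex once the boundary has gcd(8,0) + gcd(46,4) + gcd(11,10) + gcd(8,10) + gcd(22,1) + gcd(15,0) + gcd(14,15) = 8+2+1+2+1+15+1 = 30.
Pick's theorem gives I = A − B/2 + 1 = 686 − 30/2 + 1 = 672, so the closed region contains I + B = 672 + 30 = 702 lattice points.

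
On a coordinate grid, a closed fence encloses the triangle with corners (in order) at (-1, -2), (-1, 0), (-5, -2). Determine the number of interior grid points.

1

By the shoelace formula, twice the signed area is |[(-1)·0 − (-1)·(-2)] + [(-1)·(-2) − (-5)·0] + [(-5)·(-2) − (-1)·(-2)]| = 8, so the area is 4.
Along each edge there are gcd(|Δx|,|Δy|)+1 lattice points, so counting each shared vertex once the boundary has gcd(0,2) + gcd(4,2) + gcd(4,0) = 2+2+4 = 8.
By Pick's theorem A = I + B/2 − 1, so I = 4 − 8/2 + 1 = 1.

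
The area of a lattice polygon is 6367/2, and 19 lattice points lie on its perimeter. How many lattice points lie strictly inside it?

3175

Pick's theorem A = I + B/2 − 1 rearranges to I = A − B/2 + 1 = 6367/2 − 19/2 + 1 = 3175.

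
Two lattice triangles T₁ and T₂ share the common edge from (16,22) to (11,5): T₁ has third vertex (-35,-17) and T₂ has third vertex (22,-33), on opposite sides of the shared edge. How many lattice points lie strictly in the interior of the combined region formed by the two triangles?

The union is the simple quadrilateral with vertices (16,22), (-35,-17), (11,5), (22,-33) in order.
By the shoelace formula, twice the signed area is |[16·(-17) − (-35)·22] + [(-35)·5 − 11·(-17)] + [11·(-33) − 22·5] + [22·22 − 16·(-33)]| = 1049, so the area is 524.5.
The number of boundary lattice points is Σ gcd(|Δx|,|Δy|) = gcd(51,39) + gcd(46,22) + gcd(11,38) + gcd(6,55) = 3+2+1+1 = 7.
By Pick's theorem I = A − B/2 + 1 = 524.5 − 7/2 + 1 = 522.

522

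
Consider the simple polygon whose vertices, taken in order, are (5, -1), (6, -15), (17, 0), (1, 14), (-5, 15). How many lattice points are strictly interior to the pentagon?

217

The shoelace formula gives twice the area as |[5·(-15) − 6·(-1)] + [6·0 − 17·(-15)] + [17·14 − 1·0] + [1·15 − (-5)·14] + [(-5)·(-1) − 5·15]| = 439, so the area is 439/2.
The number of boundary lattice points is Σ gcd(|Δx|,|Δy|) = gcd(1,14) + gcd(11,15) + gcd(16,14) + gcd(6,1) + gcd(10,16) = 1+1+2+1+2 = 7.
By Pick's theorem A = I + B/2 − 1, so I = 439/2 − 7/2 + 1 = 217.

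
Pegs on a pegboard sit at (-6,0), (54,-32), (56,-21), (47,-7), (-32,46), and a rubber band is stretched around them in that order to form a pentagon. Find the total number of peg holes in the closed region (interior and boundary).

Using the shoelace formula, 2A = |((-6)·(-32) − 54·0) + (54·(-21) − 56·(-32)) + (56·(-7) − 47·(-21)) + (47·46 − (-32)·(-7)) + ((-32)·0 − (-6)·46)| = 3659, so the area is 3659/2.
Along each edge there are gcd(|Δx|,|Δy|)+1 lattice points, so counting each shared vertex once the boundary has gcd(60,32) + gcd(2,11) + gcd(9,14) + gcd(79,53) + gcd(26,46) = 4+1+1+1+2 = 9.
Pick's theorem gives I = A − B/2 + 1 = 3659/2 − 9/2 + 1 = 1826, so the closed region contains I + B = 1826 + 9 = 1835 lattice points.

1835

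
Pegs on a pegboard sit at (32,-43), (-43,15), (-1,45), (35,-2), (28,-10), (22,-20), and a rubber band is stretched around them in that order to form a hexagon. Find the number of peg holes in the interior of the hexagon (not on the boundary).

Using the shoelace formula, 2A = |(32·15 − (-43)·(-43)) + ((-43)·45 − (-1)·15) + ((-1)·(-2) − 35·45) + (35·(-10) − 28·(-2)) + (28·(-20) − 22·(-10)) + (22·(-43) − 32·(-20))| = 5802, so the area is 2901.
Along each edge there are gcd(|Δx|,|Δy|)+1 lattice points, so counting each shared vertex once the boundary has gcd(75,58) + gcd(42,30) + gcd(36,47) + gcd(7,8) + gcd(6,10) + gcd(10,23) = 1+6+1+1+2+1 = 12.
Pick's theorem gives I = A − B/2 + 1 = 2901 − 12/2 + 1 = 2896.

2896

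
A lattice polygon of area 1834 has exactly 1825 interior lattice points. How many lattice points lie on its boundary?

Pick's theorem gives A = I + B/2 − 1, so B = 2(A − I + 1) = 2(1834 − 1825 + 1) = 20.

20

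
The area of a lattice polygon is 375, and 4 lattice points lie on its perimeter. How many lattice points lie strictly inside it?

Pick's theorem A = I + B/2 − 1 rearranges to I = A − B/2 + 1 = 375 − 4/2 + 1 = 374.

374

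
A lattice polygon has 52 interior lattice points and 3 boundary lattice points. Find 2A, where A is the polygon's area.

By Pick's theorem, A = I + B/2 − 1 = 52 + 3/2 − 1 = 105/2.
Hence 2A = 105.

105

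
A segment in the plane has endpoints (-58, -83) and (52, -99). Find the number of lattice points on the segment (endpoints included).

The number of lattice points on a segment between lattice points is gcd(|Δx|,|Δy|) + 1 = gcd(110,16) + 1 = 2 + 1 = 3.

3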